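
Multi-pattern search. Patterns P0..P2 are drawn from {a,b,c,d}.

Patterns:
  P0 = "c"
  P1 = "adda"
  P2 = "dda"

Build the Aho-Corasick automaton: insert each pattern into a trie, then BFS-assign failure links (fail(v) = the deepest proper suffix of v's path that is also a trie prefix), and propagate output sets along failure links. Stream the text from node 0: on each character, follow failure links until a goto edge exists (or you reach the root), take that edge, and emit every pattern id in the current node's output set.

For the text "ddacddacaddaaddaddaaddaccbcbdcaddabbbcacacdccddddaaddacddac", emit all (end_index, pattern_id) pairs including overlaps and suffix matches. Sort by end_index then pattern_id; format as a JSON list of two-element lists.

Build:
Trie (insert patterns):
  0='ε' goto a→2 c→1 d→6
  1='c' goto ·  [P0 ends]
  2='a' goto d→3
  3='ad' goto d→4
  4='add' goto a→5
  5='adda' goto ·  [P1 ends]
  6='d' goto d→7
  7='dd' goto a→8
  8='dda' goto ·  [P2 ends]

BFS fail/out derivation:
  n1('c'): parent n0 fail=0; on 'c' 0 → fail=0;  out {0}∪∅={0}
  n2('a'): parent n0 fail=0; on 'a' 0 → fail=0;  out ∅∪∅=∅
  n6('d'): parent n0 fail=0; on 'd' 0 → fail=0;  out ∅∪∅=∅
  n3('ad'): parent n2 fail=0; on 'd' 0 → fail=6;  out ∅∪∅=∅
  n7('dd'): parent n6 fail=0; on 'd' 0 → fail=6;  out ∅∪∅=∅
  n4('add'): parent n3 fail=6; on 'd' 6 → fail=7;  out ∅∪∅=∅
  n8('dda'): parent n7 fail=6; on 'a' 6→0 → fail=2;  out {2}∪∅={2}
  n5('adda'): parent n4 fail=7; on 'a' 7 → fail=8;  out {1}∪{2}={1,2}

Scan:
[0] read 'd'  n0⇒n6
[1] read 'd'  n6⇒n7
[2] read 'a'  n7⇒n8  ** P2@[0:2]
[3] read 'c'  n8⇒n1 (fail-walked)  ** P0@[3:3]
[4] read 'd'  n1⇒n6 (fail-walked)
[5] read 'd'  n6⇒n7
[6] read 'a'  n7⇒n8  ** P2@[4:6]
[7] read 'c'  n8⇒n1 (fail-walked)  ** P0@[7:7]
[8] read 'a'  n1⇒n2 (fail-walked)
[9] read 'd'  n2⇒n3
[10] read 'd'  n3⇒n4
[11] read 'a'  n4⇒n5  ** P1@[8:11],P2@[9:11]
[12] read 'a'  n5⇒n2 (fail-walked)
[13] read 'd'  n2⇒n3
[14] read 'd'  n3⇒n4
[15] read 'a'  n4⇒n5  ** P1@[12:15],P2@[13:15]
[16] read 'd'  n5⇒n3 (fail-walked)
[17] read 'd'  n3⇒n4
[18] read 'a'  n4⇒n5  ** P1@[15:18],P2@[16:18]
[19] read 'a'  n5⇒n2 (fail-walked)
[20] read 'd'  n2⇒n3
[21] read 'd'  n3⇒n4
[22] read 'a'  n4⇒n5  ** P1@[19:22],P2@[20:22]
[23] read 'c'  n5⇒n1 (fail-walked)  ** P0@[23:23]
[24] read 'c'  n1⇒n1 (fail-walked)  ** P0@[24:24]
[25] read 'b'  n1⇒n0 (fail-walked)
[26] read 'c'  n0⇒n1  ** P0@[26:26]
[27] read 'b'  n1⇒n0 (fail-walked)
[28] read 'd'  n0⇒n6
[29] read 'c'  n6⇒n1 (fail-walked)  ** P0@[29:29]
[30] read 'a'  n1⇒n2 (fail-walked)
[31] read 'd'  n2⇒n3
[32] read 'd'  n3⇒n4
[33] read 'a'  n4⇒n5  ** P1@[30:33],P2@[31:33]
[34] read 'b'  n5⇒n0 (fail-walked)
[35] read 'b'  n0⇒n0
[36] read 'b'  n0⇒n0
[37] read 'c'  n0⇒n1  ** P0@[37:37]
[38] read 'a'  n1⇒n2 (fail-walked)
[39] read 'c'  n2⇒n1 (fail-walked)  ** P0@[39:39]
[40] read 'a'  n1⇒n2 (fail-walked)
[41] read 'c'  n2⇒n1 (fail-walked)  ** P0@[41:41]
[42] read 'd'  n1⇒n6 (fail-walked)
[43] read 'c'  n6⇒n1 (fail-walked)  ** P0@[43:43]
[44] read 'c'  n1⇒n1 (fail-walked)  ** P0@[44:44]
[45] read 'd'  n1⇒n6 (fail-walked)
[46] read 'd'  n6⇒n7
[47] read 'd'  n7⇒n7 (fail-walked)
[48] read 'd'  n7⇒n7 (fail-walked)
[49] read 'a'  n7⇒n8  ** P2@[47:49]
[50] read 'a'  n8⇒n2 (fail-walked)
[51] read 'd'  n2⇒n3
[52] read 'd'  n3⇒n4
[53] read 'a'  n4⇒n5  ** P1@[50:53],P2@[51:53]
[54] read 'c'  n5⇒n1 (fail-walked)  ** P0@[54:54]
[55] read 'd'  n1⇒n6 (fail-walked)
[56] read 'd'  n6⇒n7
[57] read 'a'  n7⇒n8  ** P2@[55:57]
[58] read 'c'  n8⇒n1 (fail-walked)  ** P0@[58:58]

All matches (sorted): [[2,2],[3,0],[6,2],[7,0],[11,1],[11,2],[15,1],[15,2],[18,1],[18,2],[22,1],[22,2],[23,0],[24,0],[26,0],[29,0],[33,1],[33,2],[37,0],[39,0],[41,0],[43,0],[44,0],[49,2],[53,1],[53,2],[54,0],[57,2],[58,0]]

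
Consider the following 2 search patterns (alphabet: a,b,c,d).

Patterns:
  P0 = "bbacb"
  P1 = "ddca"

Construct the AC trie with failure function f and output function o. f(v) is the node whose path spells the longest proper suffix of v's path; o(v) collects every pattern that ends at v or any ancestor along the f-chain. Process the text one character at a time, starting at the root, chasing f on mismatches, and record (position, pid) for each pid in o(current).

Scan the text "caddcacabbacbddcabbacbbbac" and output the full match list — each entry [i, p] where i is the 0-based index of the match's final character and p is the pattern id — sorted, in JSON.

Build:
Trie nodes:
  0='ε' goto b→1 d→6
  1='b' goto b→2
  2='bb' goto a→3
  3='bba' goto c→4
  4='bbac' goto b→5
  5='bbacb' goto ·  [P0 ends]
  6='d' goto d→7
  7='dd' goto c→8
  8='ddc' goto a→9
  9='ddca' goto ·  [P1 ends]

Failure links (BFS by depth):
  n1('b'): parent n0 fail=0; on 'b' 0 → fail=0;  out ∅∪∅=∅
  n6('d'): parent n0 fail=0; on 'd' 0 → fail=0;  out ∅∪∅=∅
  n2('bb'): parent n1 fail=0; on 'b' 0 → fail=1;  out ∅∪∅=∅
  n7('dd'): parent n6 fail=0; on 'd' 0 → fail=6;  out ∅∪∅=∅
  n3('bba'): parent n2 fail=1; on 'a' 1→0 → fail=0;  out ∅∪∅=∅
  n8('ddc'): parent n7 fail=6; on 'c' 6→0 → fail=0;  out ∅∪∅=∅
  n4('bbac'): parent n3 fail=0; on 'c' 0 → fail=0;  out ∅∪∅=∅
  n9('ddca'): parent n8 fail=0; on 'a' 0 → fail=0;  out {1}∪∅={1}
  n5('bbacb'): parent n4 fail=0; on 'b' 0 → fail=1;  out {0}∪∅={0}

Run:
[0] read 'c'  n0⇒n0
[1] read 'a'  n0⇒n0
[2] read 'd'  n0⇒n6
[3] read 'd'  n6⇒n7
[4] read 'c'  n7⇒n8
[5] read 'a'  n8⇒n9  ** P1@[2:5]
[6] read 'c'  n9⇒n0 ·f
[7] read 'a'  n0⇒n0
[8] read 'b'  n0⇒n1
[9] read 'b'  n1⇒n2
[10] read 'a'  n2⇒n3
[11] read 'c'  n3⇒n4
[12] read 'b'  n4⇒n5  ** P0@[8:12]
[13] read 'd'  n5⇒n6 ·f
[14] read 'd'  n6⇒n7
[15] read 'c'  n7⇒n8
[16] read 'a'  n8⇒n9  ** P1@[13:16]
[17] read 'b'  n9⇒n1 ·f
[18] read 'b'  n1⇒n2
[19] read 'a'  n2⇒n3
[20] read 'c'  n3⇒n4
[21] read 'b'  n4⇒n5  ** P0@[17:21]
[22] read 'b'  n5⇒n2 ·f
[23] read 'b'  n2⇒n2 ·f
[24] read 'a'  n2⇒n3
[25] read 'c'  n3⇒n4

All matches (sorted): [[5,1],[12,0],[16,1],[21,0]]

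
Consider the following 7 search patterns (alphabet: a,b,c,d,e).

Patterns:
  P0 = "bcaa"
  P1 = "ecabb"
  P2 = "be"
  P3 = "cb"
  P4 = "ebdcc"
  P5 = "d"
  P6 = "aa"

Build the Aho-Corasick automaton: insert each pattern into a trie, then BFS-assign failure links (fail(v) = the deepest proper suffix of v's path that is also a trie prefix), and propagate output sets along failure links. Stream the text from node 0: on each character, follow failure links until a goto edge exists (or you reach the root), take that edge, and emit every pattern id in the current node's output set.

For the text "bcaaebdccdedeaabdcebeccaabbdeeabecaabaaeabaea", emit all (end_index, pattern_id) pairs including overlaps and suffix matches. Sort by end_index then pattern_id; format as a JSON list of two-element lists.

Construct AC machine:
Trie nodes:
  0='ε' goto a→18 b→1 c→11 d→17 e→5
  1='b' goto c→2 e→10
  2='bc' goto a→3
  3='bca' goto a→4
  4='bcaa' goto ·  [P0 ends]
  5='e' goto b→13 c→6
  6='ec' goto a→7
  7='eca' goto b→8
  8='ecab' goto b→9
  9='ecabb' goto ·  [P1 ends]
  10='be' goto ·  [P2 ends]
  11='c' goto b→12
  12='cb' goto ·  [P3 ends]
  13='eb' goto d→14
  14='ebd' goto c→15
  15='ebdc' goto c→16
  16='ebdcc' goto ·  [P4 ends]
  17='d' goto ·  [P5 ends]
  18='a' goto a→19
  19='aa' goto ·  [P6 ends]

BFS fail/out derivation:
  n1('b'): parent n0 fail=0; on 'b' 0 → fail=0;  out ∅∪∅=∅
  n5('e'): parent n0 fail=0; on 'e' 0 → fail=0;  out ∅∪∅=∅
  n11('c'): parent n0 fail=0; on 'c' 0 → fail=0;  out ∅∪∅=∅
  n17('d'): parent n0 fail=0; on 'd' 0 → fail=0;  out {5}∪∅={5}
  n18('a'): parent n0 fail=0; on 'a' 0 → fail=0;  out ∅∪∅=∅
  n2('bc'): parent n1 fail=0; on 'c' 0 → fail=11;  out ∅∪∅=∅
  n6('ec'): parent n5 fail=0; on 'c' 0 → fail=11;  out ∅∪∅=∅
  n10('be'): parent n1 fail=0; on 'e' 0 → fail=5;  out {2}∪∅={2}
  n12('cb'): parent n11 fail=0; on 'b' 0 → fail=1;  out {3}∪∅={3}
  n13('eb'): parent n5 fail=0; on 'b' 0 → fail=1;  out ∅∪∅=∅
  n19('aa'): parent n18 fail=0; on 'a' 0 → fail=18;  out {6}∪∅={6}
  n3('bca'): parent n2 fail=11; on 'a' 11→0 → fail=18;  out ∅∪∅=∅
  n7('eca'): parent n6 fail=11; on 'a' 11→0 → fail=18;  out ∅∪∅=∅
  n14('ebd'): parent n13 fail=1; on 'd' 1→0 → fail=17;  out ∅∪{5}={5}
  n4('bcaa'): parent n3 fail=18; on 'a' 18 → fail=19;  out {0}∪{6}={0,6}
  n8('ecab'): parent n7 fail=18; on 'b' 18→0 → fail=1;  out ∅∪∅=∅
  n15('ebdc'): parent n14 fail=17; on 'c' 17→0 → fail=11;  out ∅∪∅=∅
  n9('ecabb'): parent n8 fail=1; on 'b' 1→0 → fail=1;  out {1}∪∅={1}
  n16('ebdcc'): parent n15 fail=11; on 'c' 11→0 → fail=11;  out {4}∪∅={4}

Scan:
i=0 'b': node 0→1
i=1 'c': node 1→2
i=2 'a': node 2→3
i=3 'a': node 3→4  ** P0@[0:3],P6@[2:3]
i=4 'e': node 4→5 ·f
i=5 'b': node 5→13
i=6 'd': node 13→14  ** P5@[6:6]
i=7 'c': node 14→15
i=8 'c': node 15→16  ** P4@[4:8]
i=9 'd': node 16→17 ·f  ** P5@[9:9]
i=10 'e': node 17→5 ·f
i=11 'd': node 5→17 ·f  ** P5@[11:11]
i=12 'e': node 17→5 ·f
i=13 'a': node 5→18 ·f
i=14 'a': node 18→19  ** P6@[13:14]
i=15 'b': node 19→1 ·f
i=16 'd': node 1→17 ·f  ** P5@[16:16]
i=17 'c': node 17→11 ·f
i=18 'e': node 11→5 ·f
i=19 'b': node 5→13
i=20 'e': node 13→10 ·f  ** P2@[19:20]
i=21 'c': node 10→6 ·f
i=22 'c': node 6→11 ·f
i=23 'a': node 11→18 ·f
i=24 'a': node 18→19  ** P6@[23:24]
i=25 'b': node 19→1 ·f
i=26 'b': node 1→1 ·f
i=27 'd': node 1→17 ·f  ** P5@[27:27]
i=28 'e': node 17→5 ·f
i=29 'e': node 5→5 ·f
i=30 'a': node 5→18 ·f
i=31 'b': node 18→1 ·f
i=32 'e': node 1→10  ** P2@[31:32]
i=33 'c': node 10→6 ·f
i=34 'a': node 6→7
i=35 'a': node 7→19 ·f  ** P6@[34:35]
i=36 'b': node 19→1 ·f
i=37 'a': node 1→18 ·f
i=38 'a': node 18→19  ** P6@[37:38]
i=39 'e': node 19→5 ·f
i=40 'a': node 5→18 ·f
i=41 'b': node 18→1 ·f
i=42 'a': node 1→18 ·f
i=43 'e': node 18→5 ·f
i=44 'a': node 5→18 ·f

Matches: [[3,0],[3,6],[6,5],[8,4],[9,5],[11,5],[14,6],[16,5],[20,2],[24,6],[27,5],[32,2],[35,6],[38,6]]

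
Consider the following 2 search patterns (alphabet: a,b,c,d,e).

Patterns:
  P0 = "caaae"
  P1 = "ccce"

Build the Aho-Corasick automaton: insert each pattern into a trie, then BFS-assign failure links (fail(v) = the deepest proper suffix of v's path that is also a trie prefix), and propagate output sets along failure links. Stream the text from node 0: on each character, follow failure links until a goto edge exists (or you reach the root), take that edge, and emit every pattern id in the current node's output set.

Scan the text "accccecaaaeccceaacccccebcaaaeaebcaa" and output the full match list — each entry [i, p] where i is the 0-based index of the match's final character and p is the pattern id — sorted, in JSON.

Construct AC machine:
Trie nodes:
  n0 'ε': c→1
  n1 'c': a→2 c→6
  n2 'ca': a→3
  n3 'caa': a→4
  n4 'caaa': e→5
  n5 'caaae': ·  ←P0
  n6 'cc': c→7
  n7 'ccc': e→8
  n8 'ccce': ·  ←P1

BFS fail/out derivation:
  fail(1) 'c': from fail(0)=0 chase 'c': 0 ⇒ 0;  out=∅∪out(0)=∅
  fail(2) 'ca': from fail(1)=0 chase 'a': 0 ⇒ 0;  out=∅∪out(0)=∅
  fail(6) 'cc': from fail(1)=0 chase 'c': 0 ⇒ 1;  out=∅∪out(1)=∅
  fail(3) 'caa': from fail(2)=0 chase 'a': 0 ⇒ 0;  out=∅∪out(0)=∅
  fail(7) 'ccc': from fail(6)=1 chase 'c': 1 ⇒ 6;  out=∅∪out(6)=∅
  fail(4) 'caaa': from fail(3)=0 chase 'a': 0 ⇒ 0;  out=∅∪out(0)=∅
  fail(8) 'ccce': from fail(7)=6 chase 'e': 6→1→0 ⇒ 0;  out={1}∪out(0)={1}
  fail(5) 'caaae': from fail(4)=0 chase 'e': 0 ⇒ 0;  out={0}∪out(0)={0}

Run:
i=0 'a': node 0→0
i=1 'c': node 0→1
i=2 'c': node 1→6
i=3 'c': node 6→7
i=4 'c': node 7→7 ·f
i=5 'e': node 7→8  → match P1@[2:5]
i=6 'c': node 8→1 ·f
i=7 'a': node 1→2
i=8 'a': node 2→3
i=9 'a': node 3→4
i=10 'e': node 4→5  → match P0@[6:10]
i=11 'c': node 5→1 ·f
i=12 'c': node 1→6
i=13 'c': node 6→7
i=14 'e': node 7→8  → match P1@[11:14]
i=15 'a': node 8→0 ·f
i=16 'a': node 0→0
i=17 'c': node 0→1
i=18 'c': node 1→6
i=19 'c': node 6→7
i=20 'c': node 7→7 ·f
i=21 'c': node 7→7 ·f
i=22 'e': node 7→8  → match P1@[19:22]
i=23 'b': node 8→0 ·f
i=24 'c': node 0→1
i=25 'a': node 1→2
i=26 'a': node 2→3
i=27 'a': node 3→4
i=28 'e': node 4→5  → match P0@[24:28]
i=29 'a': node 5→0 ·f
i=30 'e': node 0→0
i=31 'b': node 0→0
i=32 'c': node 0→1
i=33 'a': node 1→2
i=34 'a': node 2→3

All matches (sorted): [[5,1],[10,0],[14,1],[22,1],[28,0]]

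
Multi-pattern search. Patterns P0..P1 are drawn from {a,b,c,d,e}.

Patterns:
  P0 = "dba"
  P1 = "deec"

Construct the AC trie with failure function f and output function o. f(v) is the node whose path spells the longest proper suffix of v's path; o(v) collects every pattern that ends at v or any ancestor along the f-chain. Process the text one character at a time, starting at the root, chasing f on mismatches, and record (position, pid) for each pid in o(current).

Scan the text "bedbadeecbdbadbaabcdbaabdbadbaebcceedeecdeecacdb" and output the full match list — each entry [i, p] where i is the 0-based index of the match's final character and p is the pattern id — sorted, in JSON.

Construct AC machine:
Trie (insert patterns):
  0='ε' goto d→1
  1='d' goto b→2 e→4
  2='db' goto a→3
  3='dba' goto ·  ←P0
  4='de' goto e→5
  5='dee' goto c→6
  6='deec' goto ·  ←P1

Failure links (BFS by depth):
  n1('d'): parent n0 fail=0; on 'd' 0 → fail=0;  out ∅∪∅=∅
  n2('db'): parent n1 fail=0; on 'b' 0 → fail=0;  out ∅∪∅=∅
  n4('de'): parent n1 fail=0; on 'e' 0 → fail=0;  out ∅∪∅=∅
  n3('dba'): parent n2 fail=0; on 'a' 0 → fail=0;  out {0}∪∅={0}
  n5('dee'): parent n4 fail=0; on 'e' 0 → fail=0;  out ∅∪∅=∅
  n6('deec'): parent n5 fail=0; on 'c' 0 → fail=0;  out {1}∪∅={1}

Text stream:
pos 0 'b': at 0
pos 1 'e': at 0
pos 2 'd': at 1
pos 3 'b': at 2
pos 4 'a': at 3  emit P0@[2:4]
pos 5 'd': at 1 (fail-walked)
pos 6 'e': at 4
pos 7 'e': at 5
pos 8 'c': at 6  emit P1@[5:8]
pos 9 'b': at 0 (fail-walked)
pos 10 'd': at 1
pos 11 'b': at 2
pos 12 'a': at 3  emit P0@[10:12]
pos 13 'd': at 1 (fail-walked)
pos 14 'b': at 2
pos 15 'a': at 3  emit P0@[13:15]
pos 16 'a': at 0 (fail-walked)
pos 17 'b': at 0
pos 18 'c': at 0
pos 19 'd': at 1
pos 20 'b': at 2
pos 21 'a': at 3  emit P0@[19:21]
pos 22 'a': at 0 (fail-walked)
pos 23 'b': at 0
pos 24 'd': at 1
pos 25 'b': at 2
pos 26 'a': at 3  emit P0@[24:26]
pos 27 'd': at 1 (fail-walked)
pos 28 'b': at 2
pos 29 'a': at 3  emit P0@[27:29]
pos 30 'e': at 0 (fail-walked)
pos 31 'b': at 0
pos 32 'c': at 0
pos 33 'c': at 0
pos 34 'e': at 0
pos 35 'e': at 0
pos 36 'd': at 1
pos 37 'e': at 4
pos 38 'e': at 5
pos 39 'c': at 6  emit P1@[36:39]
pos 40 'd': at 1 (fail-walked)
pos 41 'e': at 4
pos 42 'e': at 5
pos 43 'c': at 6  emit P1@[40:43]
pos 44 'a': at 0 (fail-walked)
pos 45 'c': at 0
pos 46 'd': at 1
pos 47 'b': at 2

Result: [[4,0],[8,1],[12,0],[15,0],[21,0],[26,0],[29,0],[39,1],[43,1]]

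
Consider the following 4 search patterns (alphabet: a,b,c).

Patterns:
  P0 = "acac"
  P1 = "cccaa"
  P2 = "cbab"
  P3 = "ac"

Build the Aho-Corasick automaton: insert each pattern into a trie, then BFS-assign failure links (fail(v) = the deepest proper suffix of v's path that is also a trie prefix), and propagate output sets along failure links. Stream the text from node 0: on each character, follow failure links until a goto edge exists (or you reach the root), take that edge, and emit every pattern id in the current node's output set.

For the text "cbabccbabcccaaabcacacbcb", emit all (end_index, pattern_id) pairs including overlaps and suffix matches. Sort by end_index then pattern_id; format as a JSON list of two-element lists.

Construct AC machine:
Trie (insert patterns):
  0='ε' goto a→1 c→5
  1='a' goto c→2
  2='ac' goto a→3  ←P3
  3='aca' goto c→4
  4='acac' goto ·  ←P0
  5='c' goto b→10 c→6
  6='cc' goto c→7
  7='ccc' goto a→8
  8='ccca' goto a→9
  9='cccaa' goto ·  ←P1
  10='cb' goto a→11
  11='cba' goto b→12
  12='cbab' goto ·  ←P2

BFS fail/out derivation:
  fail(1) 'a': from fail(0)=0 chase 'a': 0 ⇒ 0;  out=∅∪out(0)=∅
  fail(5) 'c': from fail(0)=0 chase 'c': 0 ⇒ 0;  out=∅∪out(0)=∅
  fail(2) 'ac': from fail(1)=0 chase 'c': 0 ⇒ 5;  out={3}∪out(5)={3}
  fail(6) 'cc': from fail(5)=0 chase 'c': 0 ⇒ 5;  out=∅∪out(5)=∅
  fail(10) 'cb': from fail(5)=0 chase 'b': 0 ⇒ 0;  out=∅∪out(0)=∅
  fail(3) 'aca': from fail(2)=5 chase 'a': 5→0 ⇒ 1;  out=∅∪out(1)=∅
  fail(7) 'ccc': from fail(6)=5 chase 'c': 5 ⇒ 6;  out=∅∪out(6)=∅
  fail(11) 'cba': from fail(10)=0 chase 'a': 0 ⇒ 1;  out=∅∪out(1)=∅
  fail(4) 'acac': from fail(3)=1 chase 'c': 1 ⇒ 2;  out={0}∪out(2)={0,3}
  fail(8) 'ccca': from fail(7)=6 chase 'a': 6→5→0 ⇒ 1;  out=∅∪out(1)=∅
  fail(12) 'cbab': from fail(11)=1 chase 'b': 1→0 ⇒ 0;  out={2}∪out(0)={2}
  fail(9) 'cccaa': from fail(8)=1 chase 'a': 1→0 ⇒ 1;  out={1}∪out(1)={1}

Text stream:
[0] read 'c'  n0⇒n5
[1] read 'b'  n5⇒n10
[2] read 'a'  n10⇒n11
[3] read 'b'  n11⇒n12  emit P2@[0:3]
[4] read 'c'  n12⇒n5 (via fail)
[5] read 'c'  n5⇒n6
[6] read 'b'  n6⇒n10 (via fail)
[7] read 'a'  n10⇒n11
[8] read 'b'  n11⇒n12  emit P2@[5:8]
[9] read 'c'  n12⇒n5 (via fail)
[10] read 'c'  n5⇒n6
[11] read 'c'  n6⇒n7
[12] read 'a'  n7⇒n8
[13] read 'a'  n8⇒n9  emit P1@[9:13]
[14] read 'a'  n9⇒n1 (via fail)
[15] read 'b'  n1⇒n0 (via fail)
[16] read 'c'  n0⇒n5
[17] read 'a'  n5⇒n1 (via fail)
[18] read 'c'  n1⇒n2  emit P3@[17:18]
[19] read 'a'  n2⇒n3
[20] read 'c'  n3⇒n4  emit P0@[17:20],P3@[19:20]
[21] read 'b'  n4⇒n10 (via fail)
[22] read 'c'  n10⇒n5 (via fail)
[23] read 'b'  n5⇒n10

Matches: [[3,2],[8,2],[13,1],[18,3],[20,0],[20,3]]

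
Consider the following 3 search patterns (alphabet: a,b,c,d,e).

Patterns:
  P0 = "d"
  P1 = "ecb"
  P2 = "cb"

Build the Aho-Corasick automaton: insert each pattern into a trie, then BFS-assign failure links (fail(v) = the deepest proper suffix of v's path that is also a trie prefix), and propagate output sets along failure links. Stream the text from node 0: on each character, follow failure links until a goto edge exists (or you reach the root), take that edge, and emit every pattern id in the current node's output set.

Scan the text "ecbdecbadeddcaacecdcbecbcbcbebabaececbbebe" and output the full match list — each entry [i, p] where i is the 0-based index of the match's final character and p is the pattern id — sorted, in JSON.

Build:
Trie nodes:
  n0 'ε': c→5 d→1 e→2
  n1 'd': ·  ←P0
  n2 'e': c→3
  n3 'ec': b→4
  n4 'ecb': ·  ←P1
  n5 'c': b→6
  n6 'cb': ·  ←P2

Failure links (BFS by depth):
  fail(1) 'd': from fail(0)=0 chase 'd': 0 ⇒ 0;  out={0}∪out(0)={0}
  fail(2) 'e': from fail(0)=0 chase 'e': 0 ⇒ 0;  out=∅∪out(0)=∅
  fail(5) 'c': from fail(0)=0 chase 'c': 0 ⇒ 0;  out=∅∪out(0)=∅
  fail(3) 'ec': from fail(2)=0 chase 'c': 0 ⇒ 5;  out=∅∪out(5)=∅
  fail(6) 'cb': from fail(5)=0 chase 'b': 0 ⇒ 0;  out={2}∪out(0)={2}
  fail(4) 'ecb': from fail(3)=5 chase 'b': 5 ⇒ 6;  out={1}∪out(6)={1,2}

Scan:
pos 0 'e': at 2
pos 1 'c': at 3
pos 2 'b': at 4  → match P1@[0:2],P2@[1:2]
pos 3 'd': at 1 (fail-walked)  → match P0@[3:3]
pos 4 'e': at 2 (fail-walked)
pos 5 'c': at 3
pos 6 'b': at 4  → match P1@[4:6],P2@[5:6]
pos 7 'a': at 0 (fail-walked)
pos 8 'd': at 1  → match P0@[8:8]
pos 9 'e': at 2 (fail-walked)
pos 10 'd': at 1 (fail-walked)  → match P0@[10:10]
pos 11 'd': at 1 (fail-walked)  → match P0@[11:11]
pos 12 'c': at 5 (fail-walked)
pos 13 'a': at 0 (fail-walked)
pos 14 'a': at 0
pos 15 'c': at 5
pos 16 'e': at 2 (fail-walked)
pos 17 'c': at 3
pos 18 'd': at 1 (fail-walked)  → match P0@[18:18]
pos 19 'c': at 5 (fail-walked)
pos 20 'b': at 6  → match P2@[19:20]
pos 21 'e': at 2 (fail-walked)
pos 22 'c': at 3
pos 23 'b': at 4  → match P1@[21:23],P2@[22:23]
pos 24 'c': at 5 (fail-walked)
pos 25 'b': at 6  → match P2@[24:25]
pos 26 'c': at 5 (fail-walked)
pos 27 'b': at 6  → match P2@[26:27]
pos 28 'e': at 2 (fail-walked)
pos 29 'b': at 0 (fail-walked)
pos 30 'a': at 0
pos 31 'b': at 0
pos 32 'a': at 0
pos 33 'e': at 2
pos 34 'c': at 3
pos 35 'e': at 2 (fail-walked)
pos 36 'c': at 3
pos 37 'b': at 4  → match P1@[35:37],P2@[36:37]
pos 38 'b': at 0 (fail-walked)
pos 39 'e': at 2
pos 40 'b': at 0 (fail-walked)
pos 41 'e': at 2

Matches: [[2,1],[2,2],[3,0],[6,1],[6,2],[8,0],[10,0],[11,0],[18,0],[20,2],[23,1],[23,2],[25,2],[27,2],[37,1],[37,2]]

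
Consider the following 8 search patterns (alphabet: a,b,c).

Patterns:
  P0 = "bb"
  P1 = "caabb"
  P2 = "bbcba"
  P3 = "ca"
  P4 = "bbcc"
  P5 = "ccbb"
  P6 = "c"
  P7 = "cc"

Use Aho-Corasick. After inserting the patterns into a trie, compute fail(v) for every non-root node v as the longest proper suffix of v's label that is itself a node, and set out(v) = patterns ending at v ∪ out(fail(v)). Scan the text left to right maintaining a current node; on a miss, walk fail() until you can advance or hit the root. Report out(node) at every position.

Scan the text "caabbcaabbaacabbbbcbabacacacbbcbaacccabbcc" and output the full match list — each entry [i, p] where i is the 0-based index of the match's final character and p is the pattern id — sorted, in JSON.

Build:
Trie (insert patterns):
  n0 'ε': b→1 c→3
  n1 'b': b→2
  n2 'bb': c→8  ←P0
  n3 'c': a→4 c→12  ←P6
  n4 'ca': a→5  ←P3
  n5 'caa': b→6
  n6 'caab': b→7
  n7 'caabb': ·  ←P1
  n8 'bbc': b→9 c→11
  n9 'bbcb': a→10
  n10 'bbcba': ·  ←P2
  n11 'bbcc': ·  ←P4
  n12 'cc': b→13  ←P7
  n13 'ccb': b→14
  n14 'ccbb': ·  ←P5

BFS fail/out derivation:
  n1('b'): parent n0 fail=0; on 'b' 0 → fail=0;  out ∅∪∅=∅
  n3('c'): parent n0 fail=0; on 'c' 0 → fail=0;  out {6}∪∅={6}
  n2('bb'): parent n1 fail=0; on 'b' 0 → fail=1;  out {0}∪∅={0}
  n4('ca'): parent n3 fail=0; on 'a' 0 → fail=0;  out {3}∪∅={3}
  n12('cc'): parent n3 fail=0; on 'c' 0 → fail=3;  out {7}∪{6}={6,7}
  n5('caa'): parent n4 fail=0; on 'a' 0 → fail=0;  out ∅∪∅=∅
  n8('bbc'): parent n2 fail=1; on 'c' 1→0 → fail=3;  out ∅∪{6}={6}
  n13('ccb'): parent n12 fail=3; on 'b' 3→0 → fail=1;  out ∅∪∅=∅
  n6('caab'): parent n5 fail=0; on 'b' 0 → fail=1;  out ∅∪∅=∅
  n9('bbcb'): parent n8 fail=3; on 'b' 3→0 → fail=1;  out ∅∪∅=∅
  n11('bbcc'): parent n8 fail=3; on 'c' 3 → fail=12;  out {4}∪{6,7}={4,6,7}
  n14('ccbb'): parent n13 fail=1; on 'b' 1 → fail=2;  out {5}∪{0}={0,5}
  n7('caabb'): parent n6 fail=1; on 'b' 1 → fail=2;  out {1}∪{0}={0,1}
  n10('bbcba'): parent n9 fail=1; on 'a' 1→0 → fail=0;  out {2}∪∅={2}

Scan:
pos 0 'c': at 3  ** P6@[0:0]
pos 1 'a': at 4  ** P3@[0:1]
pos 2 'a': at 5
pos 3 'b': at 6
pos 4 'b': at 7  ** P0@[3:4],P1@[0:4]
pos 5 'c': at 8 (via fail)  ** P6@[5:5]
pos 6 'a': at 4 (via fail)  ** P3@[5:6]
pos 7 'a': at 5
pos 8 'b': at 6
pos 9 'b': at 7  ** P0@[8:9],P1@[5:9]
pos 10 'a': at 0 (via fail)
pos 11 'a': at 0
pos 12 'c': at 3  ** P6@[12:12]
pos 13 'a': at 4  ** P3@[12:13]
pos 14 'b': at 1 (via fail)
pos 15 'b': at 2  ** P0@[14:15]
pos 16 'b': at 2 (via fail)  ** P0@[15:16]
pos 17 'b': at 2 (via fail)  ** P0@[16:17]
pos 18 'c': at 8  ** P6@[18:18]
pos 19 'b': at 9
pos 20 'a': at 10  ** P2@[16:20]
pos 21 'b': at 1 (via fail)
pos 22 'a': at 0 (via fail)
pos 23 'c': at 3  ** P6@[23:23]
pos 24 'a': at 4  ** P3@[23:24]
pos 25 'c': at 3 (via fail)  ** P6@[25:25]
pos 26 'a': at 4  ** P3@[25:26]
pos 27 'c': at 3 (via fail)  ** P6@[27:27]
pos 28 'b': at 1 (via fail)
pos 29 'b': at 2  ** P0@[28:29]
pos 30 'c': at 8  ** P6@[30:30]
pos 31 'b': at 9
pos 32 'a': at 10  ** P2@[28:32]
pos 33 'a': at 0 (via fail)
pos 34 'c': at 3  ** P6@[34:34]
pos 35 'c': at 12  ** P6@[35:35],P7@[34:35]
pos 36 'c': at 12 (via fail)  ** P6@[36:36],P7@[35:36]
pos 37 'a': at 4 (via fail)  ** P3@[36:37]
pos 38 'b': at 1 (via fail)
pos 39 'b': at 2  ** P0@[38:39]
pos 40 'c': at 8  ** P6@[40:40]
pos 41 'c': at 11  ** P4@[38:41],P6@[41:41],P7@[40:41]

Matches: [[0,6],[1,3],[4,0],[4,1],[5,6],[6,3],[9,0],[9,1],[12,6],[13,3],[15,0],[16,0],[17,0],[18,6],[20,2],[23,6],[24,3],[25,6],[26,3],[27,6],[29,0],[30,6],[32,2],[34,6],[35,6],[35,7],[36,6],[36,7],[37,3],[39,0],[40,6],[41,4],[41,6],[41,7]]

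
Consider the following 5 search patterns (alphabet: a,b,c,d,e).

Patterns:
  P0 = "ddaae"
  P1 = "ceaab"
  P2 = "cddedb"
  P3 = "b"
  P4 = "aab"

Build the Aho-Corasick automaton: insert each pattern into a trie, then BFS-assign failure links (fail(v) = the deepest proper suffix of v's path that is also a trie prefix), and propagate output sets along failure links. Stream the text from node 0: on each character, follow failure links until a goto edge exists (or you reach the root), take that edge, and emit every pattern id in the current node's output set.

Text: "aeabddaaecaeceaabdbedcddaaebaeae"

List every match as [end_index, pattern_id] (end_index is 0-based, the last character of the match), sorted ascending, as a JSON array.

Construct AC machine:
Trie nodes:
  0='ε' goto a→17 b→16 c→6 d→1
  1='d' goto d→2
  2='dd' goto a→3
  3='dda' goto a→4
  4='ddaa' goto e→5
  5='ddaae' goto ·  ←P0
  6='c' goto d→11 e→7
  7='ce' goto a→8
  8='cea' goto a→9
  9='ceaa' goto b→10
  10='ceaab' goto ·  ←P1
  11='cd' goto d→12
  12='cdd' goto e→13
  13='cdde' goto d→14
  14='cdded' goto b→15
  15='cddedb' goto ·  ←P2
  16='b' goto ·  ←P3
  17='a' goto a→18
  18='aa' goto b→19
  19='aab' goto ·  ←P4

BFS fail/out derivation:
  n1('d'): parent n0 fail=0; on 'd' 0 → fail=0;  out ∅∪∅=∅
  n6('c'): parent n0 fail=0; on 'c' 0 → fail=0;  out ∅∪∅=∅
  n16('b'): parent n0 fail=0; on 'b' 0 → fail=0;  out {3}∪∅={3}
  n17('a'): parent n0 fail=0; on 'a' 0 → fail=0;  out ∅∪∅=∅
  n2('dd'): parent n1 fail=0; on 'd' 0 → fail=1;  out ∅∪∅=∅
  n7('ce'): parent n6 fail=0; on 'e' 0 → fail=0;  out ∅∪∅=∅
  n11('cd'): parent n6 fail=0; on 'd' 0 → fail=1;  out ∅∪∅=∅
  n18('aa'): parent n17 fail=0; on 'a' 0 → fail=17;  out ∅∪∅=∅
  n3('dda'): parent n2 fail=1; on 'a' 1→0 → fail=17;  out ∅∪∅=∅
  n8('cea'): parent n7 fail=0; on 'a' 0 → fail=17;  out ∅∪∅=∅
  n12('cdd'): parent n11 fail=1; on 'd' 1 → fail=2;  out ∅∪∅=∅
  n19('aab'): parent n18 fail=17; on 'b' 17→0 → fail=16;  out {4}∪{3}={3,4}
  n4('ddaa'): parent n3 fail=17; on 'a' 17 → fail=18;  out ∅∪∅=∅
  n9('ceaa'): parent n8 fail=17; on 'a' 17 → fail=18;  out ∅∪∅=∅
  n13('cdde'): parent n12 fail=2; on 'e' 2→1→0 → fail=0;  out ∅∪∅=∅
  n5('ddaae'): parent n4 fail=18; on 'e' 18→17→0 → fail=0;  out {0}∪∅={0}
  n10('ceaab'): parent n9 fail=18; on 'b' 18 → fail=19;  out {1}∪{3,4}={1,3,4}
  n14('cdded'): parent n13 fail=0; on 'd' 0 → fail=1;  out ∅∪∅=∅
  n15('cddedb'): parent n14 fail=1; on 'b' 1→0 → fail=16;  out {2}∪{3}={2,3}

Text stream:
[0] read 'a'  n0⇒n17
[1] read 'e'  n17⇒n0 (fail-walked)
[2] read 'a'  n0⇒n17
[3] read 'b'  n17⇒n16 (fail-walked)  emit P3@[3:3]
[4] read 'd'  n16⇒n1 (fail-walked)
[5] read 'd'  n1⇒n2
[6] read 'a'  n2⇒n3
[7] read 'a'  n3⇒n4
[8] read 'e'  n4⇒n5  emit P0@[4:8]
[9] read 'c'  n5⇒n6 (fail-walked)
[10] read 'a'  n6⇒n17 (fail-walked)
[11] read 'e'  n17⇒n0 (fail-walked)
[12] read 'c'  n0⇒n6
[13] read 'e'  n6⇒n7
[14] read 'a'  n7⇒n8
[15] read 'a'  n8⇒n9
[16] read 'b'  n9⇒n10  emit P1@[12:16],P3@[16:16],P4@[14:16]
[17] read 'd'  n10⇒n1 (fail-walked)
[18] read 'b'  n1⇒n16 (fail-walked)  emit P3@[18:18]
[19] read 'e'  n16⇒n0 (fail-walked)
[20] read 'd'  n0⇒n1
[21] read 'c'  n1⇒n6 (fail-walked)
[22] read 'd'  n6⇒n11
[23] read 'd'  n11⇒n12
[24] read 'a'  n12⇒n3 (fail-walked)
[25] read 'a'  n3⇒n4
[26] read 'e'  n4⇒n5  emit P0@[22:26]
[27] read 'b'  n5⇒n16 (fail-walked)  emit P3@[27:27]
[28] read 'a'  n16⇒n17 (fail-walked)
[29] read 'e'  n17⇒n0 (fail-walked)
[30] read 'a'  n0⇒n17
[31] read 'e'  n17⇒n0 (fail-walked)

All matches (sorted): [[3,3],[8,0],[16,1],[16,3],[16,4],[18,3],[26,0],[27,3]]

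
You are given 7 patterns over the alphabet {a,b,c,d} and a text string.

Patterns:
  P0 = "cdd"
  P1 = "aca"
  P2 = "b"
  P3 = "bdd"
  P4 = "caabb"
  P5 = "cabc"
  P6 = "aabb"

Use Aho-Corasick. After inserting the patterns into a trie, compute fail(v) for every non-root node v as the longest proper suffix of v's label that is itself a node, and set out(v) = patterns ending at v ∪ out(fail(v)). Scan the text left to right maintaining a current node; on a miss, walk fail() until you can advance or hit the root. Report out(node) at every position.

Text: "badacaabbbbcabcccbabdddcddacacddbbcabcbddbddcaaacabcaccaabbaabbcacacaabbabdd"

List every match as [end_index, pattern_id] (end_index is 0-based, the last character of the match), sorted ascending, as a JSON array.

Construct AC machine:
Trie nodes:
  n0 'ε': a→4 b→7 c→1
  n1 'c': a→10 d→2
  n2 'cd': d→3
  n3 'cdd': ·  [P0 ends]
  n4 'a': a→16 c→5
  n5 'ac': a→6
  n6 'aca': ·  [P1 ends]
  n7 'b': d→8  [P2 ends]
  n8 'bd': d→9
  n9 'bdd': ·  [P3 ends]
  n10 'ca': a→11 b→14
  n11 'caa': b→12
  n12 'caab': b→13
  n13 'caabb': ·  [P4 ends]
  n14 'cab': c→15
  n15 'cabc': ·  [P5 ends]
  n16 'aa': b→17
  n17 'aab': b→18
  n18 'aabb': ·  [P6 ends]

BFS fail/out derivation:
  n1('c'): parent n0 fail=0; on 'c' 0 → fail=0;  out ∅∪∅=∅
  n4('a'): parent n0 fail=0; on 'a' 0 → fail=0;  out ∅∪∅=∅
  n7('b'): parent n0 fail=0; on 'b' 0 → fail=0;  out {2}∪∅={2}
  n2('cd'): parent n1 fail=0; on 'd' 0 → fail=0;  out ∅∪∅=∅
  n5('ac'): parent n4 fail=0; on 'c' 0 → fail=1;  out ∅∪∅=∅
  n8('bd'): parent n7 fail=0; on 'd' 0 → fail=0;  out ∅∪∅=∅
  n10('ca'): parent n1 fail=0; on 'a' 0 → fail=4;  out ∅∪∅=∅
  n16('aa'): parent n4 fail=0; on 'a' 0 → fail=4;  out ∅∪∅=∅
  n3('cdd'): parent n2 fail=0; on 'd' 0 → fail=0;  out {0}∪∅={0}
  n6('aca'): parent n5 fail=1; on 'a' 1 → fail=10;  out {1}∪∅={1}
  n9('bdd'): parent n8 fail=0; on 'd' 0 → fail=0;  out {3}∪∅={3}
  n11('caa'): parent n10 fail=4; on 'a' 4 → fail=16;  out ∅∪∅=∅
  n14('cab'): parent n10 fail=4; on 'b' 4→0 → fail=7;  out ∅∪{2}={2}
  n17('aab'): parent n16 fail=4; on 'b' 4→0 → fail=7;  out ∅∪{2}={2}
  n12('caab'): parent n11 fail=16; on 'b' 16 → fail=17;  out ∅∪{2}={2}
  n15('cabc'): parent n14 fail=7; on 'c' 7→0 → fail=1;  out {5}∪∅={5}
  n18('aabb'): parent n17 fail=7; on 'b' 7→0 → fail=7;  out {6}∪{2}={2,6}
  n13('caabb'): parent n12 fail=17; on 'b' 17 → fail=18;  out {4}∪{2,6}={2,4,6}

Text stream:
[0] read 'b'  n0⇒n7  ** P2@[0:0]
[1] read 'a'  n7⇒n4 (fail-walked)
[2] read 'd'  n4⇒n0 (fail-walked)
[3] read 'a'  n0⇒n4
[4] read 'c'  n4⇒n5
[5] read 'a'  n5⇒n6  ** P1@[3:5]
[6] read 'a'  n6⇒n11 (fail-walked)
[7] read 'b'  n11⇒n12  ** P2@[7:7]
[8] read 'b'  n12⇒n13  ** P2@[8:8],P4@[4:8],P6@[5:8]
[9] read 'b'  n13⇒n7 (fail-walked)  ** P2@[9:9]
[10] read 'b'  n7⇒n7 (fail-walked)  ** P2@[10:10]
[11] read 'c'  n7⇒n1 (fail-walked)
[12] read 'a'  n1⇒n10
[13] read 'b'  n10⇒n14  ** P2@[13:13]
[14] read 'c'  n14⇒n15  ** P5@[11:14]
[15] read 'c'  n15⇒n1 (fail-walked)
[16] read 'c'  n1⇒n1 (fail-walked)
[17] read 'b'  n1⇒n7 (fail-walked)  ** P2@[17:17]
[18] read 'a'  n7⇒n4 (fail-walked)
[19] read 'b'  n4⇒n7 (fail-walked)  ** P2@[19:19]
[20] read 'd'  n7⇒n8
[21] read 'd'  n8⇒n9  ** P3@[19:21]
[22] read 'd'  n9⇒n0 (fail-walked)
[23] read 'c'  n0⇒n1
[24] read 'd'  n1⇒n2
[25] read 'd'  n2⇒n3  ** P0@[23:25]
[26] read 'a'  n3⇒n4 (fail-walked)
[27] read 'c'  n4⇒n5
[28] read 'a'  n5⇒n6  ** P1@[26:28]
[29] read 'c'  n6⇒n5 (fail-walked)
[30] read 'd'  n5⇒n2 (fail-walked)
[31] read 'd'  n2⇒n3  ** P0@[29:31]
[32] read 'b'  n3⇒n7 (fail-walked)  ** P2@[32:32]
[33] read 'b'  n7⇒n7 (fail-walked)  ** P2@[33:33]
[34] read 'c'  n7⇒n1 (fail-walked)
[35] read 'a'  n1⇒n10
[36] read 'b'  n10⇒n14  ** P2@[36:36]
[37] read 'c'  n14⇒n15  ** P5@[34:37]
[38] read 'b'  n15⇒n7 (fail-walked)  ** P2@[38:38]
[39] read 'd'  n7⇒n8
[40] read 'd'  n8⇒n9  ** P3@[38:40]
[41] read 'b'  n9⇒n7 (fail-walked)  ** P2@[41:41]
[42] read 'd'  n7⇒n8
[43] read 'd'  n8⇒n9  ** P3@[41:43]
[44] read 'c'  n9⇒n1 (fail-walked)
[45] read 'a'  n1⇒n10
[46] read 'a'  n10⇒n11
[47] read 'a'  n11⇒n16 (fail-walked)
[48] read 'c'  n16⇒n5 (fail-walked)
[49] read 'a'  n5⇒n6  ** P1@[47:49]
[50] read 'b'  n6⇒n14 (fail-walked)  ** P2@[50:50]
[51] read 'c'  n14⇒n15  ** P5@[48:51]
[52] read 'a'  n15⇒n10 (fail-walked)
[53] read 'c'  n10⇒n5 (fail-walked)
[54] read 'c'  n5⇒n1 (fail-walked)
[55] read 'a'  n1⇒n10
[56] read 'a'  n10⇒n11
[57] read 'b'  n11⇒n12  ** P2@[57:57]
[58] read 'b'  n12⇒n13  ** P2@[58:58],P4@[54:58],P6@[55:58]
[59] read 'a'  n13⇒n4 (fail-walked)
[60] read 'a'  n4⇒n16
[61] read 'b'  n16⇒n17  ** P2@[61:61]
[62] read 'b'  n17⇒n18  ** P2@[62:62],P6@[59:62]
[63] read 'c'  n18⇒n1 (fail-walked)
[64] read 'a'  n1⇒n10
[65] read 'c'  n10⇒n5 (fail-walked)
[66] read 'a'  n5⇒n6  ** P1@[64:66]
[67] read 'c'  n6⇒n5 (fail-walked)
[68] read 'a'  n5⇒n6  ** P1@[66:68]
[69] read 'a'  n6⇒n11 (fail-walked)
[70] read 'b'  n11⇒n12  ** P2@[70:70]
[71] read 'b'  n12⇒n13  ** P2@[71:71],P4@[67:71],P6@[68:71]
[72] read 'a'  n13⇒n4 (fail-walked)
[73] read 'b'  n4⇒n7 (fail-walked)  ** P2@[73:73]
[74] read 'd'  n7⇒n8
[75] read 'd'  n8⇒n9  ** P3@[73:75]

Matches: [[0,2],[5,1],[7,2],[8,2],[8,4],[8,6],[9,2],[10,2],[13,2],[14,5],[17,2],[19,2],[21,3],[25,0],[28,1],[31,0],[32,2],[33,2],[36,2],[37,5],[38,2],[40,3],[41,2],[43,3],[49,1],[50,2],[51,5],[57,2],[58,2],[58,4],[58,6],[61,2],[62,2],[62,6],[66,1],[68,1],[70,2],[71,2],[71,4],[71,6],[73,2],[75,3]]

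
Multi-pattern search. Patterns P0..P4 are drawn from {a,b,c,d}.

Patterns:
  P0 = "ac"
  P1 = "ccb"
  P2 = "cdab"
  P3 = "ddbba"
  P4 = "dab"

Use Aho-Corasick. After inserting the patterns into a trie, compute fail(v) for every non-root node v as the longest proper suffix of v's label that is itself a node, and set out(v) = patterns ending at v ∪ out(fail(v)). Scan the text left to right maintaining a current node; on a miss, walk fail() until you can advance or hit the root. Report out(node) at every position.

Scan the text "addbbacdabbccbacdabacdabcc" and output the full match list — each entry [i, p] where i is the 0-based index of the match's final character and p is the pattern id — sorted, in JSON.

Build:
Trie nodes:
  0='ε' goto a→1 c→3 d→9
  1='a' goto c→2
  2='ac' goto ·  [P0 ends]
  3='c' goto c→4 d→6
  4='cc' goto b→5
  5='ccb' goto ·  [P1 ends]
  6='cd' goto a→7
  7='cda' goto b→8
  8='cdab' goto ·  [P2 ends]
  9='d' goto a→14 d→10
  10='dd' goto b→11
  11='ddb' goto b→12
  12='ddbb' goto a→13
  13='ddbba' goto ·  [P3 ends]
  14='da' goto b→15
  15='dab' goto ·  [P4 ends]

BFS fail/out derivation:
  n1('a'): parent n0 fail=0; on 'a' 0 → fail=0;  out ∅∪∅=∅
  n3('c'): parent n0 fail=0; on 'c' 0 → fail=0;  out ∅∪∅=∅
  n9('d'): parent n0 fail=0; on 'd' 0 → fail=0;  out ∅∪∅=∅
  n2('ac'): parent n1 fail=0; on 'c' 0 → fail=3;  out {0}∪∅={0}
  n4('cc'): parent n3 fail=0; on 'c' 0 → fail=3;  out ∅∪∅=∅
  n6('cd'): parent n3 fail=0; on 'd' 0 → fail=9;  out ∅∪∅=∅
  n10('dd'): parent n9 fail=0; on 'd' 0 → fail=9;  out ∅∪∅=∅
  n14('da'): parent n9 fail=0; on 'a' 0 → fail=1;  out ∅∪∅=∅
  n5('ccb'): parent n4 fail=3; on 'b' 3→0 → fail=0;  out {1}∪∅={1}
  n7('cda'): parent n6 fail=9; on 'a' 9 → fail=14;  out ∅∪∅=∅
  n11('ddb'): parent n10 fail=9; on 'b' 9→0 → fail=0;  out ∅∪∅=∅
  n15('dab'): parent n14 fail=1; on 'b' 1→0 → fail=0;  out {4}∪∅={4}
  n8('cdab'): parent n7 fail=14; on 'b' 14 → fail=15;  out {2}∪{4}={2,4}
  n12('ddbb'): parent n11 fail=0; on 'b' 0 → fail=0;  out ∅∪∅=∅
  n13('ddbba'): parent n12 fail=0; on 'a' 0 → fail=1;  out {3}∪∅={3}

Scan:
pos 0 'a': at 1
pos 1 'd': at 9 ·f
pos 2 'd': at 10
pos 3 'b': at 11
pos 4 'b': at 12
pos 5 'a': at 13  emit P3@[1:5]
pos 6 'c': at 2 ·f  emit P0@[5:6]
pos 7 'd': at 6 ·f
pos 8 'a': at 7
pos 9 'b': at 8  emit P2@[6:9],P4@[7:9]
pos 10 'b': at 0 ·f
pos 11 'c': at 3
pos 12 'c': at 4
pos 13 'b': at 5  emit P1@[11:13]
pos 14 'a': at 1 ·f
pos 15 'c': at 2  emit P0@[14:15]
pos 16 'd': at 6 ·f
pos 17 'a': at 7
pos 18 'b': at 8  emit P2@[15:18],P4@[16:18]
pos 19 'a': at 1 ·f
pos 20 'c': at 2  emit P0@[19:20]
pos 21 'd': at 6 ·f
pos 22 'a': at 7
pos 23 'b': at 8  emit P2@[20:23],P4@[21:23]
pos 24 'c': at 3 ·f
pos 25 'c': at 4

Result: [[5,3],[6,0],[9,2],[9,4],[13,1],[15,0],[18,2],[18,4],[20,0],[23,2],[23,4]]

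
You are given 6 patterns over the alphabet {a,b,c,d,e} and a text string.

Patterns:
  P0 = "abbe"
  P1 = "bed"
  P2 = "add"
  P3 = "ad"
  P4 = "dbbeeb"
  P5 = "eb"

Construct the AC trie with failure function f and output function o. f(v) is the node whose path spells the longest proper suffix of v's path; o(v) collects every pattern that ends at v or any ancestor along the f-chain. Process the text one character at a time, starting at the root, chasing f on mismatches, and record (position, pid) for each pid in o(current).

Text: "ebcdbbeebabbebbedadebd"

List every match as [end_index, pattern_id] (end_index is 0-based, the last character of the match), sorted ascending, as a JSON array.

Build:
Trie (insert patterns):
  n0 'ε': a→1 b→5 d→10 e→16
  n1 'a': b→2 d→8
  n2 'ab': b→3
  n3 'abb': e→4
  n4 'abbe': ·  [P0 ends]
  n5 'b': e→6
  n6 'be': d→7
  n7 'bed': ·  [P1 ends]
  n8 'ad': d→9  [P3 ends]
  n9 'add': ·  [P2 ends]
  n10 'd': b→11
  n11 'db': b→12
  n12 'dbb': e→13
  n13 'dbbe': e→14
  n14 'dbbee': b→15
  n15 'dbbeeb': ·  [P4 ends]
  n16 'e': b→17
  n17 'eb': ·  [P5 ends]

Failure links (BFS by depth):
  fail(1) 'a': from fail(0)=0 chase 'a': 0 ⇒ 0;  out=∅∪out(0)=∅
  fail(5) 'b': from fail(0)=0 chase 'b': 0 ⇒ 0;  out=∅∪out(0)=∅
  fail(10) 'd': from fail(0)=0 chase 'd': 0 ⇒ 0;  out=∅∪out(0)=∅
  fail(16) 'e': from fail(0)=0 chase 'e': 0 ⇒ 0;  out=∅∪out(0)=∅
  fail(2) 'ab': from fail(1)=0 chase 'b': 0 ⇒ 5;  out=∅∪out(5)=∅
  fail(6) 'be': from fail(5)=0 chase 'e': 0 ⇒ 16;  out=∅∪out(16)=∅
  fail(8) 'ad': from fail(1)=0 chase 'd': 0 ⇒ 10;  out={3}∪out(10)={3}
  fail(11) 'db': from fail(10)=0 chase 'b': 0 ⇒ 5;  out=∅∪out(5)=∅
  fail(17) 'eb': from fail(16)=0 chase 'b': 0 ⇒ 5;  out={5}∪out(5)={5}
  fail(3) 'abb': from fail(2)=5 chase 'b': 5→0 ⇒ 5;  out=∅∪out(5)=∅
  fail(7) 'bed': from fail(6)=16 chase 'd': 16→0 ⇒ 10;  out={1}∪out(10)={1}
  fail(9) 'add': from fail(8)=10 chase 'd': 10→0 ⇒ 10;  out={2}∪out(10)={2}
  fail(12) 'dbb': from fail(11)=5 chase 'b': 5→0 ⇒ 5;  out=∅∪out(5)=∅
  fail(4) 'abbe': from fail(3)=5 chase 'e': 5 ⇒ 6;  out={0}∪out(6)={0}
  fail(13) 'dbbe': from fail(12)=5 chase 'e': 5 ⇒ 6;  out=∅∪out(6)=∅
  fail(14) 'dbbee': from fail(13)=6 chase 'e': 6→16→0 ⇒ 16;  out=∅∪out(16)=∅
  fail(15) 'dbbeeb': from fail(14)=16 chase 'b': 16 ⇒ 17;  out={4}∪out(17)={4,5}

Text stream:
[0] read 'e'  n0⇒n16
[1] read 'b'  n16⇒n17  ** P5@[0:1]
[2] read 'c'  n17⇒n0 (via fail)
[3] read 'd'  n0⇒n10
[4] read 'b'  n10⇒n11
[5] read 'b'  n11⇒n12
[6] read 'e'  n12⇒n13
[7] read 'e'  n13⇒n14
[8] read 'b'  n14⇒n15  ** P4@[3:8],P5@[7:8]
[9] read 'a'  n15⇒n1 (via fail)
[10] read 'b'  n1⇒n2
[11] read 'b'  n2⇒n3
[12] read 'e'  n3⇒n4  ** P0@[9:12]
[13] read 'b'  n4⇒n17 (via fail)  ** P5@[12:13]
[14] read 'b'  n17⇒n5 (via fail)
[15] read 'e'  n5⇒n6
[16] read 'd'  n6⇒n7  ** P1@[14:16]
[17] read 'a'  n7⇒n1 (via fail)
[18] read 'd'  n1⇒n8  ** P3@[17:18]
[19] read 'e'  n8⇒n16 (via fail)
[20] read 'b'  n16⇒n17  ** P5@[19:20]
[21] read 'd'  n17⇒n10 (via fail)

Matches: [[1,5],[8,4],[8,5],[12,0],[13,5],[16,1],[18,3],[20,5]]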